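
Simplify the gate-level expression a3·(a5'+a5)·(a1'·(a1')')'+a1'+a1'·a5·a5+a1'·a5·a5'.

a3+a1'

a3·(a5'+a5)·(a1'·(a1')')'+a1'+a1'·a5·a5+a1'·a5·a5'
= a3·(a5'+a5)·(a1'·(a1')')'+a1'+a1'·a5   [distribution]
= a3·(a5'+a5)·(a1'·(a1')')'+a1'   [absorption]
= a3·(a1'·(a1')')'+a1'   [complement / identity]
= a3·(a1+a1')+a1'   [De Morgan]
= a3+a1'   [complement / identity]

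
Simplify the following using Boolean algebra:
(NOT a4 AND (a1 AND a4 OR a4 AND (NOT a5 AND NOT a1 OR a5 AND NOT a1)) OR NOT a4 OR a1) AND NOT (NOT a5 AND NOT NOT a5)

(NOT a4 AND (a1 AND a4 OR a4 AND (NOT a5 AND NOT a1 OR a5 AND NOT a1)) OR NOT a4 OR a1) AND NOT (NOT a5 AND NOT NOT a5)
= (NOT a4 AND (a1 AND a4 OR a4 AND NOT a1) OR NOT a4 OR a1) AND NOT (NOT a5 AND NOT NOT a5)
= (NOT a4 AND (a1 AND a4 OR a4 AND NOT a1) OR NOT a4 OR a1) AND (a5 OR NOT a5)
= NOT a4 AND (a1 AND a4 OR a4 AND NOT a1) OR NOT a4 OR a1
= NOT a4 AND a4 OR NOT a4 OR a1
= NOT a4 OR a1

NOT a4 OR a1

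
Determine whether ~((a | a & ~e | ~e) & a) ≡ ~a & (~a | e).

Yes

E1: ~((a | a & ~e | ~e) & a)
    = ~((a | ~e) & a)   [absorption]
    = ~a   [absorption]
E2: ~a & (~a | e)
    = ~a   [absorption]
Both reduce to ~a, so they are equivalent.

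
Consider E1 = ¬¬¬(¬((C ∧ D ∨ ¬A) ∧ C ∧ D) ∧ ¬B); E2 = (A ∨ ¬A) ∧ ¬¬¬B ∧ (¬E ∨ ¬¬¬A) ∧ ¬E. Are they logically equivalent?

E1: ¬¬¬(¬((C ∧ D ∨ ¬A) ∧ C ∧ D) ∧ ¬B)
    = ¬¬((C ∧ D ∨ ¬A) ∧ C ∧ D ∨ B)   — De Morgan
    = (C ∧ D ∨ ¬A) ∧ C ∧ D ∨ B   — double negation
    = C ∧ D ∨ B   — absorption
E2: (A ∨ ¬A) ∧ ¬¬¬B ∧ (¬E ∨ ¬¬¬A) ∧ ¬E
    = (A ∨ ¬A) ∧ ¬B ∧ (¬E ∨ ¬¬¬A) ∧ ¬E   — double negation
    = ¬B ∧ (¬E ∨ ¬¬¬A) ∧ ¬E   — complement / identity
    = ¬B ∧ (¬E ∨ ¬A) ∧ ¬E   — double negation
    = ¬B ∧ ¬E   — absorption
These differ: at A=0, B=1, C=1, D=1, E=1, E1 = 1 but E2 = 0.

No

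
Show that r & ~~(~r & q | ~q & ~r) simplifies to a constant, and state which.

r & ~~(~r & q | ~q & ~r)
= r & ~~~r   [distribution]
= r & ~r   [double negation]
= 0   [complement]

0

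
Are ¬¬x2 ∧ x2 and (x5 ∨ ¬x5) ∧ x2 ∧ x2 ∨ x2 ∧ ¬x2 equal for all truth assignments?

Yes

E1: ¬¬x2 ∧ x2
    = x2 ∧ x2   — double negation
    = x2   — idempotence
E2: (x5 ∨ ¬x5) ∧ x2 ∧ x2 ∨ x2 ∧ ¬x2
    = x2 ∧ x2 ∨ x2 ∧ ¬x2   — complement / identity
    = x2   — distribution
Both reduce to x2, so they are equivalent.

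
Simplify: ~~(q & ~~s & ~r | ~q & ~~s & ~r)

s & ~r

~~(q & ~~s & ~r | ~q & ~~s & ~r)
= ~~(~~s & ~r)   [distribution]
= ~~s & ~r   [double negation]
= s & ~r   [double negation]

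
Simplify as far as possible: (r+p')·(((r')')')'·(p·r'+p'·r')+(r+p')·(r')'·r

(r+p')·(((r')')')'·(p·r'+p'·r')+(r+p')·(r')'·r
= (r+p')·(((r')')')'·r'+(r+p')·(r')'·r   [distribution]
= (r+p')·(r')'·r'+(r+p')·(r')'·r   [double negation]
= (r+p')·(r')'   [distribution]
= (r+p')·r   [double negation]
= r   [absorption]

r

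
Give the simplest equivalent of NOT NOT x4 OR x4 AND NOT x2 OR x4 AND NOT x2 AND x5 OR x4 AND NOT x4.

NOT NOT x4 OR x4 AND NOT x2 OR x4 AND NOT x2 AND x5 OR x4 AND NOT x4
= NOT NOT x4 OR x4 AND NOT x2 OR x4 AND NOT x4   (absorption)
= x4 OR x4 AND NOT x2 OR x4 AND NOT x4   (double negation)
= x4 OR x4 AND NOT x2   (complement / identity)
= x4   (absorption)

x4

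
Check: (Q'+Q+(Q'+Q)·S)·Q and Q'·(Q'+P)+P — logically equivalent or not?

E1: (Q'+Q+(Q'+Q)·S)·Q
    = (Q'+Q)·Q   — absorption
    = Q   — complement / identity
E2: Q'·(Q'+P)+P
    = Q'+P   — absorption
These differ: at P=0, Q=0, S=0, E1 = 0 but E2 = 1.

No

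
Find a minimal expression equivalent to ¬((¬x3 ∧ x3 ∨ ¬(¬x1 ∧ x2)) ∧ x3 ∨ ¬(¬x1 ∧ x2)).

¬((¬x3 ∧ x3 ∨ ¬(¬x1 ∧ x2)) ∧ x3 ∨ ¬(¬x1 ∧ x2))
= ¬(¬(¬x1 ∧ x2) ∧ x3 ∨ ¬(¬x1 ∧ x2))
= ¬¬(¬x1 ∧ x2)
= ¬x1 ∧ x2

¬x1 ∧ x2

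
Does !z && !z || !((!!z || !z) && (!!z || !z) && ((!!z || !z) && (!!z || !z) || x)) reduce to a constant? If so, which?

!z && !z || !((!!z || !z) && (!!z || !z) && ((!!z || !z) && (!!z || !z) || x))
= !z && !z || !((!!z || !z) && (!!z || !z))   [absorption]
= !z && !z || !(!!z || !z)   [idempotence]
= !z && !z || !z && z   [De Morgan]
= !z   [distribution]
This depends on z, so it is not a constant.

no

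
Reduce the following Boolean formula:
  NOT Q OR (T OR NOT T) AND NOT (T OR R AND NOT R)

NOT Q OR (T OR NOT T) AND NOT (T OR R AND NOT R)
= NOT Q OR NOT (T OR R AND NOT R)   [complement / identity]
= NOT Q OR NOT T   [complement / identity]

NOT Q OR NOT T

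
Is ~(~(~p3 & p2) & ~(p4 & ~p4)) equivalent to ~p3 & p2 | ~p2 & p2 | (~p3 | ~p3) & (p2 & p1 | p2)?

E1: ~(~(~p3 & p2) & ~(p4 & ~p4))
    = ~p3 & p2 | p4 & ~p4
    = ~p3 & p2
E2: ~p3 & p2 | ~p2 & p2 | (~p3 | ~p3) & (p2 & p1 | p2)
    = ~p3 & p2 | (~p3 | ~p3) & (p2 & p1 | p2)
    = ~p3 & p2 | (~p3 | ~p3) & p2
    = ~p3 & p2 | ~p3 & p2
    = ~p3 & p2
Both reduce to ~p3 & p2, so they are equivalent.

Yes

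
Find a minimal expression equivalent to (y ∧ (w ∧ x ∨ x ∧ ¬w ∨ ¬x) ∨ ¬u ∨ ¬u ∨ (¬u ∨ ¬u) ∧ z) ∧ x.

(y ∧ (w ∧ x ∨ x ∧ ¬w ∨ ¬x) ∨ ¬u ∨ ¬u ∨ (¬u ∨ ¬u) ∧ z) ∧ x
= (y ∧ (w ∧ x ∨ x ∧ ¬w ∨ ¬x) ∨ ¬u ∨ ¬u) ∧ x
= (y ∧ (x ∨ ¬x) ∨ ¬u ∨ ¬u) ∧ x
= (y ∨ ¬u ∨ ¬u) ∧ x
= (y ∨ ¬u) ∧ x

(y ∨ ¬u) ∧ x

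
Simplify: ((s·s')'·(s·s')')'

((s·s')'·(s·s')')'
= s·s'+s·s'
= s·s'
= 0

0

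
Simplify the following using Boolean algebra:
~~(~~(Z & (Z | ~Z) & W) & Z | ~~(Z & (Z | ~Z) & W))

Z & W

~~(~~(Z & (Z | ~Z) & W) & Z | ~~(Z & (Z | ~Z) & W))
= ~~~~(Z & (Z | ~Z) & W)   — absorption
= ~~~~(Z & W)   — complement / identity
= ~~(Z & W)   — double negation
= Z & W   — double negation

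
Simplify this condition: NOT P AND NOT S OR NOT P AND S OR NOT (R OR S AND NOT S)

NOT P OR NOT R

NOT P AND NOT S OR NOT P AND S OR NOT (R OR S AND NOT S)
= NOT P AND NOT S OR NOT P AND S OR NOT R   — complement / identity
= NOT P OR NOT R   — distribution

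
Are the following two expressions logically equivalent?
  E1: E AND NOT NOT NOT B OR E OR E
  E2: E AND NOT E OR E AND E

E1: E AND NOT NOT NOT B OR E OR E
    = E AND NOT B OR E OR E
    = E OR E
    = E
E2: E AND NOT E OR E AND E
    = E
Both reduce to E, so they are equivalent.

Yes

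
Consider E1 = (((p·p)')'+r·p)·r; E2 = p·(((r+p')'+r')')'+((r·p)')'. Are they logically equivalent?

No

E1: (((p·p)')'+r·p)·r
    = (p·p+r·p)·r   [double negation]
    = p·(p+r)·r   [distribution]
    = p·r   [absorption]
E2: p·(((r+p')'+r')')'+((r·p)')'
    = p·((r+p')·r)'+((r·p)')'   [De Morgan]
    = p·((r+p')·r)'+r·p   [double negation]
    = p·r'+r·p   [absorption]
    = p   [distribution]
These differ: at p=1, r=0, E1 = 0 but E2 = 1.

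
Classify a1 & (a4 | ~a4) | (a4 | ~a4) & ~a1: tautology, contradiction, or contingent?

a1 & (a4 | ~a4) | (a4 | ~a4) & ~a1
= a4 | ~a4   (distribution)
= 1   (complement)

tautology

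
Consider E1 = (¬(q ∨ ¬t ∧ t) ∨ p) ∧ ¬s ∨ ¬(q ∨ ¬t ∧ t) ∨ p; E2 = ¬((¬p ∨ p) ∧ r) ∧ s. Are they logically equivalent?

E1: (¬(q ∨ ¬t ∧ t) ∨ p) ∧ ¬s ∨ ¬(q ∨ ¬t ∧ t) ∨ p
    = ¬(q ∨ ¬t ∧ t) ∨ p   — absorption
    = ¬q ∨ p   — complement / identity
E2: ¬((¬p ∨ p) ∧ r) ∧ s
    = ¬r ∧ s   — complement / identity
These differ: at p=1, q=0, r=0, s=0, t=0, E1 = 1 but E2 = 0.

No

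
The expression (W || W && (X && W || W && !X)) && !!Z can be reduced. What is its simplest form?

W && Z

(W || W && (X && W || W && !X)) && !!Z
= (W || W && (X && W || W && !X)) && Z   [double negation]
= (W || W && W) && Z   [distribution]
= (W || W) && Z   [idempotence]
= W && Z   [idempotence]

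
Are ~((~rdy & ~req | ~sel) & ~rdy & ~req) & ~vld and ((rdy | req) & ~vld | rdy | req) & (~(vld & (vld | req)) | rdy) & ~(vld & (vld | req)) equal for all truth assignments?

E1: ~((~rdy & ~req | ~sel) & ~rdy & ~req) & ~vld
    = ~(~rdy & ~req) & ~vld   — absorption
    = (rdy | req) & ~vld   — De Morgan
E2: ((rdy | req) & ~vld | rdy | req) & (~(vld & (vld | req)) | rdy) & ~(vld & (vld | req))
    = ((rdy | req) & ~vld | rdy | req) & ~(vld & (vld | req))   — absorption
    = (rdy | req) & ~(vld & (vld | req))   — absorption
    = (rdy | req) & ~vld   — absorption
Both reduce to (rdy | req) & ~vld, so they are equivalent.

Yes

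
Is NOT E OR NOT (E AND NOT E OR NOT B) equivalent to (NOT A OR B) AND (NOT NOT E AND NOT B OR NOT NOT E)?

E1: NOT E OR NOT (E AND NOT E OR NOT B)
    = NOT E OR NOT NOT B   (complement / identity)
    = NOT E OR B   (double negation)
E2: (NOT A OR B) AND (NOT NOT E AND NOT B OR NOT NOT E)
    = (NOT A OR B) AND NOT NOT E   (absorption)
    = (NOT A OR B) AND E   (double negation)
These differ: at A=1, B=0, E=0, E1 = 1 but E2 = 0.

No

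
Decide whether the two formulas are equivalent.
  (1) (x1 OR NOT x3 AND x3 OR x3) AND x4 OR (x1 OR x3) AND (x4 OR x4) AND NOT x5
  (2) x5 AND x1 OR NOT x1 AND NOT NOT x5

No

E1: (x1 OR NOT x3 AND x3 OR x3) AND x4 OR (x1 OR x3) AND (x4 OR x4) AND NOT x5
    = (x1 OR x3) AND x4 OR (x1 OR x3) AND (x4 OR x4) AND NOT x5   [complement / identity]
    = (x1 OR x3) AND x4 OR (x1 OR x3) AND x4 AND NOT x5   [idempotence]
    = (x1 OR x3) AND x4   [absorption]
E2: x5 AND x1 OR NOT x1 AND NOT NOT x5
    = x5 AND x1 OR NOT x1 AND x5   [double negation]
    = x5   [distribution]
These differ: at x1=1, x3=1, x4=0, x5=1, E1 = 0 but E2 = 1.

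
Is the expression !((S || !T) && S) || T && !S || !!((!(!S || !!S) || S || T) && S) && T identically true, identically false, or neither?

!((S || !T) && S) || T && !S || !!((!(!S || !!S) || S || T) && S) && T
= !((S || !T) && S) || T && !S || !!((S && !S || S || T) && S) && T   (De Morgan)
= !((S || !T) && S) || T && !S || !!((S || T) && S) && T   (complement / identity)
= !S || T && !S || !!((S || T) && S) && T   (absorption)
= !S || T && !S || !!S && T   (absorption)
= !S || T && !S || S && T   (double negation)
= !S || T   (distribution)
This depends on S, T, so it is not a constant.

neither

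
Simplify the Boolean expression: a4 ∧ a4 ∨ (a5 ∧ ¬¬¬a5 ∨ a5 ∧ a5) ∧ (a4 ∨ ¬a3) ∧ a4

a4

a4 ∧ a4 ∨ (a5 ∧ ¬¬¬a5 ∨ a5 ∧ a5) ∧ (a4 ∨ ¬a3) ∧ a4
= a4 ∧ a4 ∨ (a5 ∧ ¬¬¬a5 ∨ a5 ∧ a5) ∧ a4   (absorption)
= a4 ∧ a4 ∨ (a5 ∧ ¬a5 ∨ a5 ∧ a5) ∧ a4   (double negation)
= a4 ∧ a4 ∨ a5 ∧ a4   (distribution)
= (a4 ∨ a5) ∧ a4   (distribution)
= a4   (absorption)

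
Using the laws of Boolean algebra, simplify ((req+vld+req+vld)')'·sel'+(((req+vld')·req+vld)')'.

req+vld

((req+vld+req+vld)')'·sel'+(((req+vld')·req+vld)')'
= ((req+vld)')'·sel'+(((req+vld')·req+vld)')'
= ((req+vld)')'·sel'+((req+vld)')'
= ((req+vld)')'
= req+vld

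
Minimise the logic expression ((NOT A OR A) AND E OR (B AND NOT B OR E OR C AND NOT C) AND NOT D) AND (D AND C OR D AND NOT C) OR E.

E

((NOT A OR A) AND E OR (B AND NOT B OR E OR C AND NOT C) AND NOT D) AND (D AND C OR D AND NOT C) OR E
= ((NOT A OR A) AND E OR (B AND NOT B OR E) AND NOT D) AND (D AND C OR D AND NOT C) OR E   (complement / identity)
= ((NOT A OR A) AND E OR E AND NOT D) AND (D AND C OR D AND NOT C) OR E   (complement / identity)
= (E OR E AND NOT D) AND (D AND C OR D AND NOT C) OR E   (complement / identity)
= (E OR E AND NOT D) AND D OR E   (distribution)
= E AND D OR E   (absorption)
= E   (absorption)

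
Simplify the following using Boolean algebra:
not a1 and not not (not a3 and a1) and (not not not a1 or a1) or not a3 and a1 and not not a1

not a1 and not not (not a3 and a1) and (not not not a1 or a1) or not a3 and a1 and not not a1
= not a1 and not not (not a3 and a1) and (not a1 or a1) or not a3 and a1 and not not a1   — double negation
= not a1 and not not (not a3 and a1) or not a3 and a1 and not not a1   — complement / identity
= not a1 and not a3 and a1 or not a3 and a1 and not not a1   — double negation
= not a1 and not a3 and a1 or not a3 and a1 and a1   — double negation
= not a3 and a1   — distribution

not a3 and a1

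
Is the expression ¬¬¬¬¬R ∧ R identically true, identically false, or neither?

¬¬¬¬¬R ∧ R
= ¬¬¬R ∧ R   [double negation]
= ¬R ∧ R   [double negation]
= False   [complement]

identically false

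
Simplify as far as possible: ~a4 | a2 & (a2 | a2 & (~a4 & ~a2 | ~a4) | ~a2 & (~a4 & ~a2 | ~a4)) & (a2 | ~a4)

~a4 | a2

~a4 | a2 & (a2 | a2 & (~a4 & ~a2 | ~a4) | ~a2 & (~a4 & ~a2 | ~a4)) & (a2 | ~a4)
= ~a4 | a2 & (a2 | ~a4 & ~a2 | ~a4) & (a2 | ~a4)   — distribution
= ~a4 | a2 & (a2 | ~a4) & (a2 | ~a4)   — absorption
= ~a4 | a2 & (a2 | ~a4)   — idempotence
= ~a4 | a2   — absorption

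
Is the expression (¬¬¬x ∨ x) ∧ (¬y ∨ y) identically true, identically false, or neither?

identically true

(¬¬¬x ∨ x) ∧ (¬y ∨ y)
= (¬x ∨ x) ∧ (¬y ∨ y)   (double negation)
= ¬x ∨ x   (complement / identity)
= True   (complement)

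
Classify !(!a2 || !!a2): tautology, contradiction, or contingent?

!(!a2 || !!a2)
= a2 && !a2   [De Morgan]
= false   [complement]

contradiction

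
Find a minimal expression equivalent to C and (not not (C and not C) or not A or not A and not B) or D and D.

C and not A or D

C and (not not (C and not C) or not A or not A and not B) or D and D
= C and (C and not C or not A or not A and not B) or D and D
= C and (C and not C or not A) or D and D
= C and not A or D and D
= C and not A or D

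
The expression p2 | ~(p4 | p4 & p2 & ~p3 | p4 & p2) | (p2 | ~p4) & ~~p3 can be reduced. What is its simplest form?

p2 | ~p4

p2 | ~(p4 | p4 & p2 & ~p3 | p4 & p2) | (p2 | ~p4) & ~~p3
= p2 | ~(p4 | p4 & p2) | (p2 | ~p4) & ~~p3
= p2 | ~(p4 | p4 & p2) | (p2 | ~p4) & p3
= p2 | ~p4 | (p2 | ~p4) & p3
= p2 | ~p4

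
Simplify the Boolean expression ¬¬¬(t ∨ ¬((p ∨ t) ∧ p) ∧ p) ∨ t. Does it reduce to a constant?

¬¬¬(t ∨ ¬((p ∨ t) ∧ p) ∧ p) ∨ t
= ¬¬¬(t ∨ ¬p ∧ p) ∨ t
= ¬(t ∨ ¬p ∧ p) ∨ t
= ¬t ∨ t
= True

True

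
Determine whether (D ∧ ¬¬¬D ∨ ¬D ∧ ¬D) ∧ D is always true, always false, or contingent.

always false

(D ∧ ¬¬¬D ∨ ¬D ∧ ¬D) ∧ D
= (D ∧ ¬D ∨ ¬D ∧ ¬D) ∧ D   (double negation)
= ¬D ∧ D   (distribution)
= False   (complement)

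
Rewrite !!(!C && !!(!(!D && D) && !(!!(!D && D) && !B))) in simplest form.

!!(!C && !!(!(!D && D) && !(!!(!D && D) && !B)))
= !(C || !(!(!D && D) && !(!!(!D && D) && !B)))   (De Morgan)
= !(C || !(!(!D && D) && (!(!D && D) || B)))   (De Morgan)
= !(C || !!(!D && D))   (absorption)
= !(C || !D && D)   (double negation)
= !C   (complement / identity)

!C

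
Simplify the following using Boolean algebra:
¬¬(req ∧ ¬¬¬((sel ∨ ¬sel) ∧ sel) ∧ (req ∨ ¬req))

req ∧ ¬sel

¬¬(req ∧ ¬¬¬((sel ∨ ¬sel) ∧ sel) ∧ (req ∨ ¬req))
= req ∧ ¬¬¬((sel ∨ ¬sel) ∧ sel) ∧ (req ∨ ¬req)   — double negation
= req ∧ ¬((sel ∨ ¬sel) ∧ sel) ∧ (req ∨ ¬req)   — double negation
= req ∧ ¬sel ∧ (req ∨ ¬req)   — complement / identity
= req ∧ ¬sel   — complement / identity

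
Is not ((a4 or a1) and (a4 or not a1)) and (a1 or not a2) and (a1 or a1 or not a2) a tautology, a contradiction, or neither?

not ((a4 or a1) and (a4 or not a1)) and (a1 or not a2) and (a1 or a1 or not a2)
= not (a1 and not a1 or a4) and (a1 or not a2) and (a1 or a1 or not a2)
= not (a1 and not a1 or a4) and (a1 or not a2) and (a1 or not a2)
= not a4 and (a1 or not a2) and (a1 or not a2)
= not a4 and (a1 or not a2)
This depends on a1, a2, a4, so it is not a constant.

neither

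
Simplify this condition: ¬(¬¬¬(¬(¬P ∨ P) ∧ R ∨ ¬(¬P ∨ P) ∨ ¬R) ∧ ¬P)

¬(¬¬¬(¬(¬P ∨ P) ∧ R ∨ ¬(¬P ∨ P) ∨ ¬R) ∧ ¬P)
= ¬(¬¬¬(¬(¬P ∨ P) ∨ ¬R) ∧ ¬P)   (absorption)
= ¬¬(¬(¬P ∨ P) ∨ ¬R) ∨ P   (De Morgan)
= ¬((¬P ∨ P) ∧ R) ∨ P   (De Morgan)
= ¬R ∨ P   (complement / identity)

¬R ∨ P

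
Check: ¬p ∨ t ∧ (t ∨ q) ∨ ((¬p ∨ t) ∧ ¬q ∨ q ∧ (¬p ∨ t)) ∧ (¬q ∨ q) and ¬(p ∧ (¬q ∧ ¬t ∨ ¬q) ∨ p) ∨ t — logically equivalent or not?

Yes

E1: ¬p ∨ t ∧ (t ∨ q) ∨ ((¬p ∨ t) ∧ ¬q ∨ q ∧ (¬p ∨ t)) ∧ (¬q ∨ q)
    = ¬p ∨ t ∨ ((¬p ∨ t) ∧ ¬q ∨ q ∧ (¬p ∨ t)) ∧ (¬q ∨ q)   [absorption]
    = ¬p ∨ t ∨ (¬p ∨ t) ∧ (¬q ∨ q)   [distribution]
    = ¬p ∨ t ∨ ¬p ∨ t   [complement / identity]
    = ¬p ∨ t   [idempotence]
E2: ¬(p ∧ (¬q ∧ ¬t ∨ ¬q) ∨ p) ∨ t
    = ¬(p ∧ ¬q ∨ p) ∨ t   [absorption]
    = ¬p ∨ t   [absorption]
Both reduce to ¬p ∨ t, so they are equivalent.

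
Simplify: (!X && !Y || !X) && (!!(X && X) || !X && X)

(!X && !Y || !X) && (!!(X && X) || !X && X)
= (!X && !Y || !X) && (X && X || !X && X)   (double negation)
= !X && (X && X || !X && X)   (absorption)
= !X && X   (distribution)
= false   (complement)

false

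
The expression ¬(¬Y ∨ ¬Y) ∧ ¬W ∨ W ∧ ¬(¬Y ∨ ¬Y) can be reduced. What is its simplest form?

Y

¬(¬Y ∨ ¬Y) ∧ ¬W ∨ W ∧ ¬(¬Y ∨ ¬Y)
= ¬(¬Y ∨ ¬Y)
= Y ∧ Y
= Y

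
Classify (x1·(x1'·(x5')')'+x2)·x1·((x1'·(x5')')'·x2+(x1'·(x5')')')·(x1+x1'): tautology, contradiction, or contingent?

contingent

(x1·(x1'·(x5')')'+x2)·x1·((x1'·(x5')')'·x2+(x1'·(x5')')')·(x1+x1')
= (x1·(x1'·(x5')')'+x2)·x1·((x1'·(x5')')'·x2+(x1'·(x5')')')   (complement / identity)
= (x1·(x1'·(x5')')'+x2)·x1·(x1'·(x5')')'   (absorption)
= x1·(x1'·(x5')')'   (absorption)
= x1·(x1+x5')   (De Morgan)
= x1   (absorption)
This depends on x1, so it is not a constant.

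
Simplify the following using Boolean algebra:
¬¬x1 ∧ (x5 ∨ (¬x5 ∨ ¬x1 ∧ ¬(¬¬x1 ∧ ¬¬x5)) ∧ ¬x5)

x1

¬¬x1 ∧ (x5 ∨ (¬x5 ∨ ¬x1 ∧ ¬(¬¬x1 ∧ ¬¬x5)) ∧ ¬x5)
= ¬¬x1 ∧ (x5 ∨ (¬x5 ∨ ¬x1 ∧ (¬x1 ∨ ¬x5)) ∧ ¬x5)   (De Morgan)
= x1 ∧ (x5 ∨ (¬x5 ∨ ¬x1 ∧ (¬x1 ∨ ¬x5)) ∧ ¬x5)   (double negation)
= x1 ∧ (x5 ∨ (¬x5 ∨ ¬x1) ∧ ¬x5)   (absorption)
= x1 ∧ (x5 ∨ ¬x5)   (absorption)
= x1   (complement / identity)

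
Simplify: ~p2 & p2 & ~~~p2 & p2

0

~p2 & p2 & ~~~p2 & p2
= ~p2 & p2 & ~p2 & p2
= ~p2 & p2
= 0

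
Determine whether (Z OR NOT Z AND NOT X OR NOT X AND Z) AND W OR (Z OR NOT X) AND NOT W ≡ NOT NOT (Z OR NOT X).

E1: (Z OR NOT Z AND NOT X OR NOT X AND Z) AND W OR (Z OR NOT X) AND NOT W
    = (Z OR NOT X) AND W OR (Z OR NOT X) AND NOT W   [distribution]
    = Z OR NOT X   [distribution]
E2: NOT NOT (Z OR NOT X)
    = Z OR NOT X   [double negation]
Both reduce to Z OR NOT X, so they are equivalent.

Yes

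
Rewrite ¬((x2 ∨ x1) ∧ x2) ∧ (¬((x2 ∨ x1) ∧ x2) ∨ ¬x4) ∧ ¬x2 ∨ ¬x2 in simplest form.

¬((x2 ∨ x1) ∧ x2) ∧ (¬((x2 ∨ x1) ∧ x2) ∨ ¬x4) ∧ ¬x2 ∨ ¬x2
= ¬((x2 ∨ x1) ∧ x2) ∧ ¬x2 ∨ ¬x2   — absorption
= ¬x2 ∧ ¬x2 ∨ ¬x2   — absorption
= ¬x2 ∨ ¬x2   — idempotence
= ¬x2   — idempotence

¬x2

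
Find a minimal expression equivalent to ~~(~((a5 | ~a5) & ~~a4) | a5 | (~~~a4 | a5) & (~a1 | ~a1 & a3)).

~~(~((a5 | ~a5) & ~~a4) | a5 | (~~~a4 | a5) & (~a1 | ~a1 & a3))
= ~~(~((a5 | ~a5) & ~~a4) | a5 | (~~~a4 | a5) & ~a1)
= ~~(~~~a4 | a5 | (~~~a4 | a5) & ~a1)
= ~~(~~~a4 | a5)
= ~~~a4 | a5
= ~a4 | a5

~a4 | a5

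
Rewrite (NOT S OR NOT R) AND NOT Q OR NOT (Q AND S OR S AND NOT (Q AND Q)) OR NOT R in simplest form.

NOT S OR NOT R

(NOT S OR NOT R) AND NOT Q OR NOT (Q AND S OR S AND NOT (Q AND Q)) OR NOT R
= (NOT S OR NOT R) AND NOT Q OR NOT (Q AND S OR S AND NOT Q) OR NOT R   [idempotence]
= (NOT S OR NOT R) AND NOT Q OR NOT S OR NOT R   [distribution]
= NOT S OR NOT R   [absorption]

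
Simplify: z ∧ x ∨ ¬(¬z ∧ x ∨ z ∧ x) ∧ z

z

z ∧ x ∨ ¬(¬z ∧ x ∨ z ∧ x) ∧ z
= z ∧ x ∨ ¬x ∧ z   [distribution]
= z   [distribution]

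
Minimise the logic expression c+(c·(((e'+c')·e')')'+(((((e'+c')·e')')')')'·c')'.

c+(c·(((e'+c')·e')')'+(((((e'+c')·e')')')')'·c')'
= c+(c·(((e'+c')·e')')'+(((e'+c')·e')')'·c')'   [double negation]
= c+((((e'+c')·e')')')'   [distribution]
= c+(((e')')')'   [absorption]
= c+(e')'   [double negation]
= c+e   [double negation]

c+e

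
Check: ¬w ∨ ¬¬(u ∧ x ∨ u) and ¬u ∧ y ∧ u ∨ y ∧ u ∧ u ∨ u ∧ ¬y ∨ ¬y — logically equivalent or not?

E1: ¬w ∨ ¬¬(u ∧ x ∨ u)
    = ¬w ∨ u ∧ x ∨ u
    = ¬w ∨ u
E2: ¬u ∧ y ∧ u ∨ y ∧ u ∧ u ∨ u ∧ ¬y ∨ ¬y
    = y ∧ u ∨ u ∧ ¬y ∨ ¬y
    = u ∨ ¬y
These differ: at u=0, w=1, x=1, y=0, E1 = 0 but E2 = 1.

No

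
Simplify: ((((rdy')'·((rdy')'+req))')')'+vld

rdy'+vld

((((rdy')'·((rdy')'+req))')')'+vld
= ((((rdy')')')')'+vld
= ((rdy')')'+vld
= rdy'+vld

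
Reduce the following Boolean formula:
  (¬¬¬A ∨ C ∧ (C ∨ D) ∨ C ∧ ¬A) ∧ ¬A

¬A

(¬¬¬A ∨ C ∧ (C ∨ D) ∨ C ∧ ¬A) ∧ ¬A
= (¬¬¬A ∨ C ∨ C ∧ ¬A) ∧ ¬A   [absorption]
= (¬¬¬A ∨ C) ∧ ¬A   [absorption]
= (¬A ∨ C) ∧ ¬A   [double negation]
= ¬A   [absorption]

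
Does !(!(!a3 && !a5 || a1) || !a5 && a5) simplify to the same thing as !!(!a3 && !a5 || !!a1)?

E1: !(!(!a3 && !a5 || a1) || !a5 && a5)
    = !!(!a3 && !a5 || a1)   [complement / identity]
    = !a3 && !a5 || a1   [double negation]
E2: !!(!a3 && !a5 || !!a1)
    = !a3 && !a5 || !!a1   [double negation]
    = !a3 && !a5 || a1   [double negation]
Both reduce to !a3 && !a5 || a1, so they are equivalent.

Yes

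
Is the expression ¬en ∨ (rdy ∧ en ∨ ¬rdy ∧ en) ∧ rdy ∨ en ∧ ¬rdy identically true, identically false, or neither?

identically true

¬en ∨ (rdy ∧ en ∨ ¬rdy ∧ en) ∧ rdy ∨ en ∧ ¬rdy
= ¬en ∨ en ∧ rdy ∨ en ∧ ¬rdy
= ¬en ∨ (rdy ∨ ¬rdy) ∧ en
= ¬en ∨ en
= True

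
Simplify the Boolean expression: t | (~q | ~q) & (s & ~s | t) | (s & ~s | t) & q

t | (~q | ~q) & (s & ~s | t) | (s & ~s | t) & q
= t | ~q & (s & ~s | t) | (s & ~s | t) & q
= t | s & ~s | t
= t | t
= t

t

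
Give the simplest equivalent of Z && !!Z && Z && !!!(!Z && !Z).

Z

Z && !!Z && Z && !!!(!Z && !Z)
= Z && !!Z && Z && !!!!Z   — idempotence
= Z && !!Z && Z && !!Z   — double negation
= Z && !!Z   — idempotence
= Z && Z   — double negation
= Z   — idempotence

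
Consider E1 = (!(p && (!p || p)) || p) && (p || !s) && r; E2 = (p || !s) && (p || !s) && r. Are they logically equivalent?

E1: (!(p && (!p || p)) || p) && (p || !s) && r
    = (!p || p) && (p || !s) && r   (complement / identity)
    = (p || !s) && r   (complement / identity)
E2: (p || !s) && (p || !s) && r
    = (p || !s) && r   (idempotence)
Both reduce to (p || !s) && r, so they are equivalent.

Yes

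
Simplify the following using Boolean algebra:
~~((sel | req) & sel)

sel

~~((sel | req) & sel)
= (sel | req) & sel
= sel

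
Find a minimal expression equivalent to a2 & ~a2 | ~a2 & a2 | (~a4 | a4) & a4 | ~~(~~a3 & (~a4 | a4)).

a4 | a3

a2 & ~a2 | ~a2 & a2 | (~a4 | a4) & a4 | ~~(~~a3 & (~a4 | a4))
= a2 & ~a2 | (~a4 | a4) & a4 | ~~(~~a3 & (~a4 | a4))   — complement / identity
= a2 & ~a2 | (~a4 | a4) & a4 | ~~(a3 & (~a4 | a4))   — double negation
= (~a4 | a4) & a4 | ~~(a3 & (~a4 | a4))   — complement / identity
= (~a4 | a4) & a4 | a3 & (~a4 | a4)   — double negation
= (a4 | a3) & (~a4 | a4)   — distribution
= a4 | a3   — complement / identity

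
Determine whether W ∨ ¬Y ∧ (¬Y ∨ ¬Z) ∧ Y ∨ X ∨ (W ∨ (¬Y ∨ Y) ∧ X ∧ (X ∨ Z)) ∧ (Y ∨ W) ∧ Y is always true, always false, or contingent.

contingent

W ∨ ¬Y ∧ (¬Y ∨ ¬Z) ∧ Y ∨ X ∨ (W ∨ (¬Y ∨ Y) ∧ X ∧ (X ∨ Z)) ∧ (Y ∨ W) ∧ Y
= W ∨ ¬Y ∧ (¬Y ∨ ¬Z) ∧ Y ∨ X ∨ (W ∨ X ∧ (X ∨ Z)) ∧ (Y ∨ W) ∧ Y
= W ∨ ¬Y ∧ Y ∨ X ∨ (W ∨ X ∧ (X ∨ Z)) ∧ (Y ∨ W) ∧ Y
= W ∨ X ∨ (W ∨ X ∧ (X ∨ Z)) ∧ (Y ∨ W) ∧ Y
= W ∨ X ∨ (W ∨ X) ∧ (Y ∨ W) ∧ Y
= W ∨ X ∨ (W ∨ X) ∧ Y
= W ∨ X
This depends on W, X, so it is not a constant.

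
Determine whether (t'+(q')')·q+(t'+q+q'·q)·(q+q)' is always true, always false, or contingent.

contingent

(t'+(q')')·q+(t'+q+q'·q)·(q+q)'
= (t'+q)·q+(t'+q+q'·q)·(q+q)'   [double negation]
= (t'+q)·q+(t'+q+q'·q)·q'   [idempotence]
= (t'+q)·q+(t'+q)·q'   [complement / identity]
= t'+q   [distribution]
This depends on q, t, so it is not a constant.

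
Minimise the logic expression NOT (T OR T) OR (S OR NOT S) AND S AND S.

NOT (T OR T) OR (S OR NOT S) AND S AND S
= NOT T OR (S OR NOT S) AND S AND S   [idempotence]
= NOT T OR S AND S   [complement / identity]
= NOT T OR S   [idempotence]

NOT T OR S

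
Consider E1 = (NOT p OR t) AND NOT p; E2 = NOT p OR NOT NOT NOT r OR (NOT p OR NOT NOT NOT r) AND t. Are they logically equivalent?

E1: (NOT p OR t) AND NOT p
    = NOT p   (absorption)
E2: NOT p OR NOT NOT NOT r OR (NOT p OR NOT NOT NOT r) AND t
    = NOT p OR NOT NOT NOT r   (absorption)
    = NOT p OR NOT r   (double negation)
These differ: at p=1, r=0, t=0, E1 = 0 but E2 = 1.

No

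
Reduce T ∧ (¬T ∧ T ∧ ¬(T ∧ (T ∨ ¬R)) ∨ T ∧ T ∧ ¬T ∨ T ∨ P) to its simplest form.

T

T ∧ (¬T ∧ T ∧ ¬(T ∧ (T ∨ ¬R)) ∨ T ∧ T ∧ ¬T ∨ T ∨ P)
= T ∧ (¬T ∧ T ∧ ¬T ∨ T ∧ T ∧ ¬T ∨ T ∨ P)   [absorption]
= T ∧ (T ∧ ¬T ∨ T ∨ P)   [distribution]
= T ∧ (T ∨ P)   [complement / identity]
= T   [absorption]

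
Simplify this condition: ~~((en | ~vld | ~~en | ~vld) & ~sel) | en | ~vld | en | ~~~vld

en | ~vld

~~((en | ~vld | ~~en | ~vld) & ~sel) | en | ~vld | en | ~~~vld
= ~~((en | ~vld | ~~en | ~vld) & ~sel) | en | ~vld | en | ~vld   (double negation)
= (en | ~vld | ~~en | ~vld) & ~sel | en | ~vld | en | ~vld   (double negation)
= (en | ~vld | en | ~vld) & ~sel | en | ~vld | en | ~vld   (double negation)
= en | ~vld | en | ~vld   (absorption)
= en | ~vld   (idempotence)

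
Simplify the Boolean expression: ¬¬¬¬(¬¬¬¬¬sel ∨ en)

¬sel ∨ en

¬¬¬¬(¬¬¬¬¬sel ∨ en)
= ¬¬(¬¬¬¬¬sel ∨ en)   [double negation]
= ¬¬¬¬¬sel ∨ en   [double negation]
= ¬¬¬sel ∨ en   [double negation]
= ¬sel ∨ en   [double negation]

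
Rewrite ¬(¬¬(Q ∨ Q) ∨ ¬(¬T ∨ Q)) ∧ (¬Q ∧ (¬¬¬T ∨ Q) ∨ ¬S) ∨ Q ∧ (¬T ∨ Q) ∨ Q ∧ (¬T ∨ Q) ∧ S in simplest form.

¬T ∨ Q

¬(¬¬(Q ∨ Q) ∨ ¬(¬T ∨ Q)) ∧ (¬Q ∧ (¬¬¬T ∨ Q) ∨ ¬S) ∨ Q ∧ (¬T ∨ Q) ∨ Q ∧ (¬T ∨ Q) ∧ S
= ¬(¬¬Q ∨ ¬(¬T ∨ Q)) ∧ (¬Q ∧ (¬¬¬T ∨ Q) ∨ ¬S) ∨ Q ∧ (¬T ∨ Q) ∨ Q ∧ (¬T ∨ Q) ∧ S   (idempotence)
= ¬Q ∧ (¬T ∨ Q) ∧ (¬Q ∧ (¬¬¬T ∨ Q) ∨ ¬S) ∨ Q ∧ (¬T ∨ Q) ∨ Q ∧ (¬T ∨ Q) ∧ S   (De Morgan)
= ¬Q ∧ (¬T ∨ Q) ∧ (¬Q ∧ (¬¬¬T ∨ Q) ∨ ¬S) ∨ Q ∧ (¬T ∨ Q)   (absorption)
= ¬Q ∧ (¬T ∨ Q) ∧ (¬Q ∧ (¬T ∨ Q) ∨ ¬S) ∨ Q ∧ (¬T ∨ Q)   (double negation)
= ¬Q ∧ (¬T ∨ Q) ∨ Q ∧ (¬T ∨ Q)   (absorption)
= ¬T ∨ Q   (distribution)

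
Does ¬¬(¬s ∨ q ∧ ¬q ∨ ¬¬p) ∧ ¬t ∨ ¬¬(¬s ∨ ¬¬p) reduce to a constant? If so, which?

no

¬¬(¬s ∨ q ∧ ¬q ∨ ¬¬p) ∧ ¬t ∨ ¬¬(¬s ∨ ¬¬p)
= ¬¬(¬s ∨ ¬¬p) ∧ ¬t ∨ ¬¬(¬s ∨ ¬¬p)
= ¬¬(¬s ∨ ¬¬p)
= ¬s ∨ ¬¬p
= ¬s ∨ p
This depends on p, s, so it is not a constant.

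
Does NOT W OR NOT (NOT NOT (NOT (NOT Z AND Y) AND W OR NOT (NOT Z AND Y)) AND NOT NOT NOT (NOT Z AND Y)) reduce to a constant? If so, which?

NOT W OR NOT (NOT NOT (NOT (NOT Z AND Y) AND W OR NOT (NOT Z AND Y)) AND NOT NOT NOT (NOT Z AND Y))
= NOT W OR NOT (NOT NOT NOT (NOT Z AND Y) AND NOT NOT NOT (NOT Z AND Y))   [absorption]
= NOT W OR NOT NOT NOT NOT (NOT Z AND Y)   [idempotence]
= NOT W OR NOT NOT (NOT Z AND Y)   [double negation]
= NOT W OR NOT Z AND Y   [double negation]
This depends on W, Y, Z, so it is not a constant.

no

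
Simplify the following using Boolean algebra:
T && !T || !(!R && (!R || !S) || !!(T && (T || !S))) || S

T && !T || !(!R && (!R || !S) || !!(T && (T || !S))) || S
= T && !T || !(!R || !!(T && (T || !S))) || S   — absorption
= T && !T || R && !(T && (T || !S)) || S   — De Morgan
= T && !T || R && !T || S   — absorption
= R && !T || S   — complement / identity

R && !T || S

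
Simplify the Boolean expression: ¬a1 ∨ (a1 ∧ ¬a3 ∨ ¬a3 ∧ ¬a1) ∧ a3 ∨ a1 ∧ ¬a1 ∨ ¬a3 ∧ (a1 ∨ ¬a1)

¬a1 ∨ ¬a3

¬a1 ∨ (a1 ∧ ¬a3 ∨ ¬a3 ∧ ¬a1) ∧ a3 ∨ a1 ∧ ¬a1 ∨ ¬a3 ∧ (a1 ∨ ¬a1)
= ¬a1 ∨ ¬a3 ∧ a3 ∨ a1 ∧ ¬a1 ∨ ¬a3 ∧ (a1 ∨ ¬a1)   [distribution]
= ¬a1 ∨ ¬a3 ∧ a3 ∨ ¬a3 ∧ (a1 ∨ ¬a1)   [complement / identity]
= ¬a1 ∨ ¬a3 ∧ (a1 ∨ ¬a1)   [complement / identity]
= ¬a1 ∨ ¬a3   [complement / identity]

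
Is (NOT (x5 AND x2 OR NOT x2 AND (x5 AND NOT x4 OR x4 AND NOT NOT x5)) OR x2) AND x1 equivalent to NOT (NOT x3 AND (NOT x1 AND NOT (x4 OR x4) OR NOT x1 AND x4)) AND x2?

E1: (NOT (x5 AND x2 OR NOT x2 AND (x5 AND NOT x4 OR x4 AND NOT NOT x5)) OR x2) AND x1
    = (NOT (x5 AND x2 OR NOT x2 AND (x5 AND NOT x4 OR x4 AND x5)) OR x2) AND x1   [double negation]
    = (NOT (x5 AND x2 OR NOT x2 AND x5) OR x2) AND x1   [distribution]
    = (NOT x5 OR x2) AND x1   [distribution]
E2: NOT (NOT x3 AND (NOT x1 AND NOT (x4 OR x4) OR NOT x1 AND x4)) AND x2
    = NOT (NOT x3 AND (NOT x1 AND NOT x4 OR NOT x1 AND x4)) AND x2   [idempotence]
    = NOT (NOT x3 AND NOT x1) AND x2   [distribution]
    = (x3 OR x1) AND x2   [De Morgan]
These differ: at x1=1, x2=0, x3=0, x4=0, x5=0, E1 = 1 but E2 = 0.

No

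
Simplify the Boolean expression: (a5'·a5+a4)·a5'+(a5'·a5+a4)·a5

a4

(a5'·a5+a4)·a5'+(a5'·a5+a4)·a5
= a5'·a5+a4   (distribution)
= a4   (complement / identity)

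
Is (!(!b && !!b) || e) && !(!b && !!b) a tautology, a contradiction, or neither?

(!(!b && !!b) || e) && !(!b && !!b)
= !(!b && !!b)   (absorption)
= b || !b   (De Morgan)
= true   (complement)

tautology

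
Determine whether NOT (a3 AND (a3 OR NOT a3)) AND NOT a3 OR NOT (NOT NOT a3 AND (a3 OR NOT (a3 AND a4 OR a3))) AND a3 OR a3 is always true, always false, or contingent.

always true

NOT (a3 AND (a3 OR NOT a3)) AND NOT a3 OR NOT (NOT NOT a3 AND (a3 OR NOT (a3 AND a4 OR a3))) AND a3 OR a3
= NOT (a3 AND (a3 OR NOT a3)) AND NOT a3 OR NOT (a3 AND (a3 OR NOT (a3 AND a4 OR a3))) AND a3 OR a3   [double negation]
= NOT (a3 AND (a3 OR NOT a3)) AND NOT a3 OR NOT (a3 AND (a3 OR NOT a3)) AND a3 OR a3   [absorption]
= NOT (a3 AND (a3 OR NOT a3)) OR a3   [distribution]
= NOT a3 OR a3   [complement / identity]
= TRUE   [complement]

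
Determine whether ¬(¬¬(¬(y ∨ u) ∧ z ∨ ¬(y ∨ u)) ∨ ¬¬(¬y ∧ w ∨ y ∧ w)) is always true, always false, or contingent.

¬(¬¬(¬(y ∨ u) ∧ z ∨ ¬(y ∨ u)) ∨ ¬¬(¬y ∧ w ∨ y ∧ w))
= ¬(¬¬¬(y ∨ u) ∨ ¬¬(¬y ∧ w ∨ y ∧ w))   [absorption]
= ¬(¬¬¬(y ∨ u) ∨ ¬¬w)   [distribution]
= ¬(¬(y ∨ u) ∨ ¬¬w)   [double negation]
= (y ∨ u) ∧ ¬w   [De Morgan]
This depends on u, w, y, so it is not a constant.

contingent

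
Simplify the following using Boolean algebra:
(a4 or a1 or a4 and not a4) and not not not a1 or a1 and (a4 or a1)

a4 or a1

(a4 or a1 or a4 and not a4) and not not not a1 or a1 and (a4 or a1)
= (a4 or a1) and not not not a1 or a1 and (a4 or a1)
= (a4 or a1) and not a1 or a1 and (a4 or a1)
= a4 or a1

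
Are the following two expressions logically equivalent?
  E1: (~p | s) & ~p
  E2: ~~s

No

E1: (~p | s) & ~p
    = ~p
E2: ~~s
    = s
These differ: at p=0, s=0, E1 = 1 but E2 = 0.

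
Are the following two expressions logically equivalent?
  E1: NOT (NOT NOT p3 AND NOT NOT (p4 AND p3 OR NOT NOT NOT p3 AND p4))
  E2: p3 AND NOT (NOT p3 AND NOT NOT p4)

No

E1: NOT (NOT NOT p3 AND NOT NOT (p4 AND p3 OR NOT NOT NOT p3 AND p4))
    = NOT p3 OR NOT (p4 AND p3 OR NOT NOT NOT p3 AND p4)   — De Morgan
    = NOT p3 OR NOT (p4 AND p3 OR NOT p3 AND p4)   — double negation
    = NOT p3 OR NOT p4   — distribution
E2: p3 AND NOT (NOT p3 AND NOT NOT p4)
    = p3 AND (p3 OR NOT p4)   — De Morgan
    = p3   — absorption
These differ: at p3=0, p4=1, E1 = 1 but E2 = 0.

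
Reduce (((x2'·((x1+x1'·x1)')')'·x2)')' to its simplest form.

(((x2'·((x1+x1'·x1)')')'·x2)')'
= (((x2+(x1+x1'·x1)')·x2)')'
= (((x2+x1')·x2)')'
= (x2+x1')·x2
= x2

x2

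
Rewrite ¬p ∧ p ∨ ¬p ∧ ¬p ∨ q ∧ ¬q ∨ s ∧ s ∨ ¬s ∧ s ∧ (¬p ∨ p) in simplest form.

¬p ∧ p ∨ ¬p ∧ ¬p ∨ q ∧ ¬q ∨ s ∧ s ∨ ¬s ∧ s ∧ (¬p ∨ p)
= ¬p ∧ p ∨ ¬p ∧ ¬p ∨ q ∧ ¬q ∨ s ∧ s ∨ ¬s ∧ s
= ¬p ∨ q ∧ ¬q ∨ s ∧ s ∨ ¬s ∧ s
= ¬p ∨ s ∧ s ∨ ¬s ∧ s
= ¬p ∨ s

¬p ∨ s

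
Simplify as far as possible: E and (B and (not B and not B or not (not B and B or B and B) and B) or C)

E and (B and (not B and not B or not (not B and B or B and B) and B) or C)
= E and (B and (not B and not B or not B and B) or C)   (distribution)
= E and (B and not B or C)   (distribution)
= E and C   (complement / identity)

E and C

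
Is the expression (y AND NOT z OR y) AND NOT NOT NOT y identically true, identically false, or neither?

(y AND NOT z OR y) AND NOT NOT NOT y
= y AND NOT NOT NOT y   [absorption]
= y AND NOT y   [double negation]
= FALSE   [complement]

identically false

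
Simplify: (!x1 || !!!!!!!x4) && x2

(!x1 || !x4) && x2

(!x1 || !!!!!!!x4) && x2
= (!x1 || !!!!!x4) && x2
= (!x1 || !!!x4) && x2
= (!x1 || !x4) && x2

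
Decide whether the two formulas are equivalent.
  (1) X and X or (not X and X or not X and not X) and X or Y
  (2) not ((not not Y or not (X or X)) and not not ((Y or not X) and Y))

E1: X and X or (not X and X or not X and not X) and X or Y
    = X and X or not X and X or Y   (distribution)
    = X or Y   (distribution)
E2: not ((not not Y or not (X or X)) and not not ((Y or not X) and Y))
    = not ((not not Y or not (X or X)) and not not Y)   (absorption)
    = not ((not not Y or not X) and not not Y)   (idempotence)
    = not not not Y   (absorption)
    = not Y   (double negation)
These differ: at X=0, Y=1, E1 = 1 but E2 = 0.

No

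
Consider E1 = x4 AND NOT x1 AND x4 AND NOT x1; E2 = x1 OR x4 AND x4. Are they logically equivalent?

E1: x4 AND NOT x1 AND x4 AND NOT x1
    = x4 AND NOT x1   [idempotence]
E2: x1 OR x4 AND x4
    = x1 OR x4   [idempotence]
These differ: at x1=1, x4=0, E1 = 0 but E2 = 1.

No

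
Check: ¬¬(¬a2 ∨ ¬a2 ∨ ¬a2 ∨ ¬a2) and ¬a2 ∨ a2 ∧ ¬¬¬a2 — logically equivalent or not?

Yes

E1: ¬¬(¬a2 ∨ ¬a2 ∨ ¬a2 ∨ ¬a2)
    = ¬a2 ∨ ¬a2 ∨ ¬a2 ∨ ¬a2   — double negation
    = ¬a2 ∨ ¬a2   — idempotence
    = ¬a2   — idempotence
E2: ¬a2 ∨ a2 ∧ ¬¬¬a2
    = ¬a2 ∨ a2 ∧ ¬a2   — double negation
    = ¬a2   — complement / identity
Both reduce to ¬a2, so they are equivalent.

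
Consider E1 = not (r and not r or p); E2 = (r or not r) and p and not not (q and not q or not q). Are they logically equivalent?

E1: not (r and not r or p)
    = not p
E2: (r or not r) and p and not not (q and not q or not q)
    = p and not not (q and not q or not q)
    = p and (q and not q or not q)
    = p and not q
These differ: at p=0, q=1, r=0, E1 = 1 but E2 = 0.

No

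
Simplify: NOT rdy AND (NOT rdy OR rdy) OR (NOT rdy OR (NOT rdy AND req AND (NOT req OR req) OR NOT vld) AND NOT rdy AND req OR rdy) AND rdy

TRUE

NOT rdy AND (NOT rdy OR rdy) OR (NOT rdy OR (NOT rdy AND req AND (NOT req OR req) OR NOT vld) AND NOT rdy AND req OR rdy) AND rdy
= NOT rdy AND (NOT rdy OR rdy) OR (NOT rdy OR (NOT rdy AND req OR NOT vld) AND NOT rdy AND req OR rdy) AND rdy   (complement / identity)
= NOT rdy AND (NOT rdy OR rdy) OR (NOT rdy OR NOT rdy AND req OR rdy) AND rdy   (absorption)
= NOT rdy AND (NOT rdy OR rdy) OR (NOT rdy OR rdy) AND rdy   (absorption)
= NOT rdy OR rdy   (distribution)
= TRUE   (complement)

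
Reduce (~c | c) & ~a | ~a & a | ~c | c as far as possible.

(~c | c) & ~a | ~a & a | ~c | c
= (~c | c) & ~a | ~c | c   (complement / identity)
= ~c | c   (absorption)
= 1   (complement)

1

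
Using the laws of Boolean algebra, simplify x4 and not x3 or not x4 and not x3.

not x3

x4 and not x3 or not x4 and not x3
= not x3 and (x4 or not x4)   — distribution
= not x3   — complement / identity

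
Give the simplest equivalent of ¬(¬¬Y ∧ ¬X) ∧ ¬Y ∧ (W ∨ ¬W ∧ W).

¬Y ∧ W

¬(¬¬Y ∧ ¬X) ∧ ¬Y ∧ (W ∨ ¬W ∧ W)
= (¬Y ∨ X) ∧ ¬Y ∧ (W ∨ ¬W ∧ W)   [De Morgan]
= ¬Y ∧ (W ∨ ¬W ∧ W)   [absorption]
= ¬Y ∧ W   [complement / identity]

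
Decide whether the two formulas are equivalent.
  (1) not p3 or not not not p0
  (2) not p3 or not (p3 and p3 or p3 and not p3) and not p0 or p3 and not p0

E1: not p3 or not not not p0
    = not p3 or not p0   — double negation
E2: not p3 or not (p3 and p3 or p3 and not p3) and not p0 or p3 and not p0
    = not p3 or not p3 and not p0 or p3 and not p0   — distribution
    = not p3 or not p0   — distribution
Both reduce to not p3 or not p0, so they are equivalent.

Yes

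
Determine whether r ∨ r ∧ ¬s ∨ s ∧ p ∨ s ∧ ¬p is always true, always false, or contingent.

contingent

r ∨ r ∧ ¬s ∨ s ∧ p ∨ s ∧ ¬p
= r ∨ r ∧ ¬s ∨ s
= r ∨ s
This depends on r, s, so it is not a constant.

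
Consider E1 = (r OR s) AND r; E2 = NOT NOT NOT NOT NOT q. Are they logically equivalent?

No

E1: (r OR s) AND r
    = r   — absorption
E2: NOT NOT NOT NOT NOT q
    = NOT NOT NOT q   — double negation
    = NOT q   — double negation
These differ: at q=0, r=0, s=0, E1 = 0 but E2 = 1.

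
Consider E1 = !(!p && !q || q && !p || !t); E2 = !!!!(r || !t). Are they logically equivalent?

E1: !(!p && !q || q && !p || !t)
    = !(!p || !t)
    = p && t
E2: !!!!(r || !t)
    = !!(r || !t)
    = r || !t
These differ: at p=0, q=0, r=0, t=0, E1 = 0 but E2 = 1.

No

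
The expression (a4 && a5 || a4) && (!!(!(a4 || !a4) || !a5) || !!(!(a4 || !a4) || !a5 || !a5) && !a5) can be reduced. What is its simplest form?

a4 && !a5

(a4 && a5 || a4) && (!!(!(a4 || !a4) || !a5) || !!(!(a4 || !a4) || !a5 || !a5) && !a5)
= (a4 && a5 || a4) && (!!(!(a4 || !a4) || !a5) || !!(!(a4 || !a4) || !a5) && !a5)   (idempotence)
= a4 && (!!(!(a4 || !a4) || !a5) || !!(!(a4 || !a4) || !a5) && !a5)   (absorption)
= a4 && !!(!(a4 || !a4) || !a5)   (absorption)
= a4 && !((a4 || !a4) && a5)   (De Morgan)
= a4 && !a5   (complement / identity)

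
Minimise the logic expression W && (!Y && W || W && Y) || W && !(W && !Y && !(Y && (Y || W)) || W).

W

W && (!Y && W || W && Y) || W && !(W && !Y && !(Y && (Y || W)) || W)
= W && W || W && !(W && !Y && !(Y && (Y || W)) || W)   — distribution
= W && W || W && !(W && !Y && !Y || W)   — absorption
= W && W || W && !(W && !Y || W)   — idempotence
= W && W || W && !W   — absorption
= W && (W || !W)   — distribution
= W   — complement / identity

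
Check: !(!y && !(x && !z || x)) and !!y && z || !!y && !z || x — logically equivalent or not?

E1: !(!y && !(x && !z || x))
    = !(!y && !x)   — absorption
    = y || x   — De Morgan
E2: !!y && z || !!y && !z || x
    = !!y || x   — distribution
    = y || x   — double negation
Both reduce to y || x, so they are equivalent.

Yes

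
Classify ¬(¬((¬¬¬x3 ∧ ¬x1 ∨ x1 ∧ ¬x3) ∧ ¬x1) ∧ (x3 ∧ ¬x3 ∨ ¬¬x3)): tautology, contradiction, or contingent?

contingent

¬(¬((¬¬¬x3 ∧ ¬x1 ∨ x1 ∧ ¬x3) ∧ ¬x1) ∧ (x3 ∧ ¬x3 ∨ ¬¬x3))
= ¬(¬((¬¬¬x3 ∧ ¬x1 ∨ x1 ∧ ¬x3) ∧ ¬x1) ∧ ¬¬x3)   — complement / identity
= ¬(¬((¬x3 ∧ ¬x1 ∨ x1 ∧ ¬x3) ∧ ¬x1) ∧ ¬¬x3)   — double negation
= (¬x3 ∧ ¬x1 ∨ x1 ∧ ¬x3) ∧ ¬x1 ∨ ¬x3   — De Morgan
= ¬x3 ∧ ¬x1 ∨ ¬x3   — distribution
= ¬x3   — absorption
This depends on x3, so it is not a constant.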